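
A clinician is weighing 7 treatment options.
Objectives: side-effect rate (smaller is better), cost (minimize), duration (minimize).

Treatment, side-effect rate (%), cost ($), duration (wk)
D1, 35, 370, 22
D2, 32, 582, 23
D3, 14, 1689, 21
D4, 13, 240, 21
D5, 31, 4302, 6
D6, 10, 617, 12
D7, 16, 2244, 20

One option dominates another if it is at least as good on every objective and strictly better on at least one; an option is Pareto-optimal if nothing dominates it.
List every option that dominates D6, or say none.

D1: worse on side-effect rate (35 vs 10).
D2: worse on side-effect rate (32 vs 10).
D3: worse on side-effect rate (14 vs 10).
D4: worse on side-effect rate (13 vs 10).
D5: worse on side-effect rate (31 vs 10).
D7: worse on side-effect rate (16 vs 10).
No option dominates D6.

none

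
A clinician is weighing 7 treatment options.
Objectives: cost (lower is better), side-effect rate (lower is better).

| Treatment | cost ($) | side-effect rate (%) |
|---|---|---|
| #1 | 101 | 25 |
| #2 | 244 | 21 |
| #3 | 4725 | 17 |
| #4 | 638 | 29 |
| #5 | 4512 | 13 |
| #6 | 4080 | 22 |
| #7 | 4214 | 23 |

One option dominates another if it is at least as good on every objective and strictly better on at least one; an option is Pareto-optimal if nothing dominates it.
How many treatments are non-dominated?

3

#1: not dominated (best cost).
#2: not dominated.
#3: dominated by #5 (cost 4512≤4725, side-effect rate 13≤17).
#4: dominated by #1 (cost 101≤638, side-effect rate 25≤29).
#5: not dominated (best side-effect rate).
#6: dominated by #2 (cost 244≤4080, side-effect rate 21≤22).
#7: dominated by #2 (cost 244≤4214, side-effect rate 21≤23).
Pareto-optimal: #1, #2, #5 → 3.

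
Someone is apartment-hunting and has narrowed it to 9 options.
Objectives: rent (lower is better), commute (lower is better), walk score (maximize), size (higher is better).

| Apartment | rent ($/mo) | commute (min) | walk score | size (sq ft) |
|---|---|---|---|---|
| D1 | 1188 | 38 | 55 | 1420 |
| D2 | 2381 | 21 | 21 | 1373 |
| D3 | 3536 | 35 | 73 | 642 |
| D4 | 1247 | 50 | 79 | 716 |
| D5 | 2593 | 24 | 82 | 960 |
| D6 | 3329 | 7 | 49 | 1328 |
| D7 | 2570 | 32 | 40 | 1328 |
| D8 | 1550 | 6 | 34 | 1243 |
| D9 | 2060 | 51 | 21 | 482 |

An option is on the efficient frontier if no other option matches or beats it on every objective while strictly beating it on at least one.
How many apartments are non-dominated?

7

D1: not dominated (best rent).
D2: not dominated.
D3: dominated by D5 (rent 2593≤3536, commute 24≤35, walk score 82≥73, size 960≥642).
D4: not dominated.
D5: not dominated (best walk score).
D6: not dominated.
D7: not dominated.
D8: not dominated (best commute).
D9: dominated by D1 (rent 1188≤2060, commute 38≤51, walk score 55≥21, size 1420≥482).
Pareto-optimal: D1, D2, D4, D5, D6, D7, D8 → 7.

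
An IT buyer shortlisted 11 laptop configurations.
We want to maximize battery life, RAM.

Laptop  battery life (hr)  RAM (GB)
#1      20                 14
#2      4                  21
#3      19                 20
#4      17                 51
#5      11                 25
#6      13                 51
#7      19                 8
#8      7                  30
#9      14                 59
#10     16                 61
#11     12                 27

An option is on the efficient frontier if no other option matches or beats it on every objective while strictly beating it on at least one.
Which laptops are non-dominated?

#1: not dominated (best battery life).
#2: dominated by #4 (battery life 17≥4, RAM 51≥21).
#3: not dominated.
#4: not dominated.
#5: dominated by #4 (battery life 17≥11, RAM 51≥25).
#6: dominated by #4 (battery life 17≥13, RAM 51≥51).
#7: dominated by #1 (battery life 20≥19, RAM 14≥8).
#8: dominated by #4 (battery life 17≥7, RAM 51≥30).
#9: dominated by #10 (battery life 16≥14, RAM 61≥59).
#10: not dominated (best RAM).
#11: dominated by #4 (battery life 17≥12, RAM 51≥27).

#1, #3, #4, #10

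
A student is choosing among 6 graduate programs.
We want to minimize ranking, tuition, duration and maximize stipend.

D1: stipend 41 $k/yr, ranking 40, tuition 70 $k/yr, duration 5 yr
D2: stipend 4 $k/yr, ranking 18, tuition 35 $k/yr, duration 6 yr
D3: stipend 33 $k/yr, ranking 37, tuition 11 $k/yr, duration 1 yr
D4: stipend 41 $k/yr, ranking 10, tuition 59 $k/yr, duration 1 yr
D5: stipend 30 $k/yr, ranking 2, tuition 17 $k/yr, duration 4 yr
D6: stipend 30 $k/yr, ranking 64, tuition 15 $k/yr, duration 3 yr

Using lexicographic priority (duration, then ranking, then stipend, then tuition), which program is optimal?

First minimize duration: best is 1, kept {D3, D4}.
Then minimize ranking: best is 10, kept {D4}.

D4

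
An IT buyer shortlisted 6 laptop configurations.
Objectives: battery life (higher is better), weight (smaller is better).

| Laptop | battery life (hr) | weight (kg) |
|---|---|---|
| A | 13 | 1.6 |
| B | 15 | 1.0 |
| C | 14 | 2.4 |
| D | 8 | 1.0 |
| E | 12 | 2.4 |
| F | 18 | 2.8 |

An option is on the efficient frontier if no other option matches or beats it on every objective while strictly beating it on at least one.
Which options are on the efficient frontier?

B, F

A: dominated by B (battery life 15≥13, weight 1.0≤1.6).
B: not dominated.
C: dominated by B (battery life 15≥14, weight 1.0≤2.4).
D: dominated by B (battery life 15≥8, weight 1.0≤1.0).
E: dominated by A (battery life 13≥12, weight 1.6≤2.4).
F: not dominated (best battery life).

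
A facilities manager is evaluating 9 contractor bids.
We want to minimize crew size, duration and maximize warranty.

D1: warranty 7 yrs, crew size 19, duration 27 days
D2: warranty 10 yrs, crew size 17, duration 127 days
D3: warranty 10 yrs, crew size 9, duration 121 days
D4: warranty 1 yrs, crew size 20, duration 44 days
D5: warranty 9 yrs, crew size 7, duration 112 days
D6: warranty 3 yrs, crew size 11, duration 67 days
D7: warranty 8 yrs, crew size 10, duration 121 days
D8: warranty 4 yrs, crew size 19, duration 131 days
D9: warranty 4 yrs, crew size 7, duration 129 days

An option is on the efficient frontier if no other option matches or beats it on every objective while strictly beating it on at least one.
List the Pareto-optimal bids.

D1, D3, D5, D6

D1: not dominated (best duration).
D2: dominated by D3 (warranty 10≥10, crew size 9≤17, duration 121≤127).
D3: not dominated.
D4: dominated by D1 (warranty 7≥1, crew size 19≤20, duration 27≤44).
D5: not dominated.
D6: not dominated.
D7: dominated by D3 (warranty 10≥8, crew size 9≤10, duration 121≤121).
D8: dominated by D1 (warranty 7≥4, crew size 19≤19, duration 27≤131).
D9: dominated by D5 (warranty 9≥4, crew size 7≤7, duration 112≤129).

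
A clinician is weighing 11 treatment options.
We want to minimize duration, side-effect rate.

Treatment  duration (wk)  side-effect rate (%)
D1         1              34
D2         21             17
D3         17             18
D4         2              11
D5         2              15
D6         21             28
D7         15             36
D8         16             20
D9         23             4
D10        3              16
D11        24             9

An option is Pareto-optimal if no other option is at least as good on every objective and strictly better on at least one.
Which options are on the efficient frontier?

D1: not dominated (best duration).
D2: dominated by D4 (duration 2≤21, side-effect rate 11≤17).
D3: dominated by D4 (duration 2≤17, side-effect rate 11≤18).
D4: not dominated.
D5: dominated by D4 (duration 2≤2, side-effect rate 11≤15).
D6: dominated by D2 (duration 21≤21, side-effect rate 17≤28).
D7: dominated by D1 (duration 1≤15, side-effect rate 34≤36).
D8: dominated by D4 (duration 2≤16, side-effect rate 11≤20).
D9: not dominated (best side-effect rate).
D10: dominated by D4 (duration 2≤3, side-effect rate 11≤16).
D11: dominated by D9 (duration 23≤24, side-effect rate 4≤9).

D1, D4, D9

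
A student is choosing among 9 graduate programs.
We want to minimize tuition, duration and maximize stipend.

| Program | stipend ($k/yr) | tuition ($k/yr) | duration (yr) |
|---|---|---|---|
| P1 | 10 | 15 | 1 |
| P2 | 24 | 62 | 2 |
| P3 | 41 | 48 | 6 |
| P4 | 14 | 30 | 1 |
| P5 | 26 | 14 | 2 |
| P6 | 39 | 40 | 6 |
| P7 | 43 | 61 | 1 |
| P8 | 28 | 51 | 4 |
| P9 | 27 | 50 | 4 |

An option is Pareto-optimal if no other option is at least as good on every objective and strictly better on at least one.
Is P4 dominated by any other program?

P1: worse on stipend (10 vs 14).
P2: worse on tuition (62 vs 30).
P3: worse on tuition (48 vs 30).
P5: worse on duration (2 vs 1).
P6: worse on tuition (40 vs 30).
P7: worse on tuition (61 vs 30).
P8: worse on tuition (51 vs 30).
P9: worse on tuition (50 vs 30).
No option is at least as good as P4 on every objective and strictly better on one.

No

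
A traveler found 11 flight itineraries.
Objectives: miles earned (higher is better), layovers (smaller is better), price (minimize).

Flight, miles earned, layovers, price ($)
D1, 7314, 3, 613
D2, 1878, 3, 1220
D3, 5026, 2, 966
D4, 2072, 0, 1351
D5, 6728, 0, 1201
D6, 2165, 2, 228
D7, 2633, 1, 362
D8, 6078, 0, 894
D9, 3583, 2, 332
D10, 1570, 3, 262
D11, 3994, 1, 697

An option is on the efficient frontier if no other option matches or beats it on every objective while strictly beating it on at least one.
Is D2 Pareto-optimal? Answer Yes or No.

No

D1 vs D2: miles earned 7314≥1878, layovers 3≤3, price 613≤1220 — D1 is at least as good on every objective and strictly better on at least one, so D1 dominates D2.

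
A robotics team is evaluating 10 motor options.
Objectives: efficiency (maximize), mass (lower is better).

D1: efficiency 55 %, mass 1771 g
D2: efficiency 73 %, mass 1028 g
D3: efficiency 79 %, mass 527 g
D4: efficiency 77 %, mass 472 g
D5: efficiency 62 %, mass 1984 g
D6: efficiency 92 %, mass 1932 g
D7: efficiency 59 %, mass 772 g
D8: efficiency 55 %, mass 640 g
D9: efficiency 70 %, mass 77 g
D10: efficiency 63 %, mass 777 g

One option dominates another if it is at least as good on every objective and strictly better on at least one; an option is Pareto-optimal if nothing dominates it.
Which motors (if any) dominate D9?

none

D1: worse on efficiency (55 vs 70).
D2: worse on mass (1028 vs 77).
D3: worse on mass (527 vs 77).
D4: worse on mass (472 vs 77).
D5: worse on efficiency (62 vs 70).
D6: worse on mass (1932 vs 77).
D7: worse on efficiency (59 vs 70).
D8: worse on efficiency (55 vs 70).
D10: worse on efficiency (63 vs 70).
No option dominates D9.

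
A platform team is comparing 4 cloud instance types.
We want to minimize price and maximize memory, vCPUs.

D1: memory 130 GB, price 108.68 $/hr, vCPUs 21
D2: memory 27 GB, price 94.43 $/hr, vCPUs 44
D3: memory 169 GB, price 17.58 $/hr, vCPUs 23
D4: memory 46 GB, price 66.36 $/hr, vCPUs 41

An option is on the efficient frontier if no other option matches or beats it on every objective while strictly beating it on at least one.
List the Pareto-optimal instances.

D1: dominated by D3 (memory 169≥130, price 17.58≤108.68, vCPUs 23≥21).
D2: not dominated (best vCPUs).
D3: not dominated (best memory).
D4: not dominated.

D2, D3, D4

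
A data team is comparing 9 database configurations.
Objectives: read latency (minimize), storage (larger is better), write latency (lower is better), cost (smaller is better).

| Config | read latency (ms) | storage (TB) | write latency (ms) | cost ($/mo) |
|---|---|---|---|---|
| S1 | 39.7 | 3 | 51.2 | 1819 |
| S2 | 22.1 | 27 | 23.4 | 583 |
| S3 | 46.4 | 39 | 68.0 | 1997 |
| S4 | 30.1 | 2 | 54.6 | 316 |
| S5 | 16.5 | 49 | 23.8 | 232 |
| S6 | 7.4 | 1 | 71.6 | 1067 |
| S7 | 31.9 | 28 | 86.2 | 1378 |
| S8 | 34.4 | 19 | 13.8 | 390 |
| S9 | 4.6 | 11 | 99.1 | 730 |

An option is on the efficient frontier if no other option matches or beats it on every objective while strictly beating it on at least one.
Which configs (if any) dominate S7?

S5

S5: read latency 16.5≤31.9, storage 49≥28, write latency 23.8≤86.2, cost 232≤1378 — dominates S7.
Others (S1, S2, S3, S4, S6, S8, S9) are each worse than S7 on at least one objective.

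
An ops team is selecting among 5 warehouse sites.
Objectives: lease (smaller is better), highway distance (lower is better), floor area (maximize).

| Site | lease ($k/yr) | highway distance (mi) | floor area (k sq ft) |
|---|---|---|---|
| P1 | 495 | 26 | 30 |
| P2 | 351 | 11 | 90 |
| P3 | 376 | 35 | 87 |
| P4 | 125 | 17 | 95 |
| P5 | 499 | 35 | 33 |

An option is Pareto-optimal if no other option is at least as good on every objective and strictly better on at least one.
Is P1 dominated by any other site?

Yes

P2 vs P1: lease 351≤495, highway distance 11≤26, floor area 90≥30 — P2 is at least as good on every objective and strictly better on at least one, so P2 dominates P1.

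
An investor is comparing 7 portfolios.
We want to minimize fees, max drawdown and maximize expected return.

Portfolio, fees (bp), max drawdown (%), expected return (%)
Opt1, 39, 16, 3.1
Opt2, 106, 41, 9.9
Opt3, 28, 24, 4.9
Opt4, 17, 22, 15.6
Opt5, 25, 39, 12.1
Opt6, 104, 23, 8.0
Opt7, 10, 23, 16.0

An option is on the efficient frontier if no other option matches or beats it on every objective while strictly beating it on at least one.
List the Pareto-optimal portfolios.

Opt1, Opt4, Opt7

Opt1: not dominated (best max drawdown).
Opt2: dominated by Opt4 (fees 17≤106, max drawdown 22≤41, expected return 15.6≥9.9).
Opt3: dominated by Opt4 (fees 17≤28, max drawdown 22≤24, expected return 15.6≥4.9).
Opt4: not dominated.
Opt5: dominated by Opt4 (fees 17≤25, max drawdown 22≤39, expected return 15.6≥12.1).
Opt6: dominated by Opt4 (fees 17≤104, max drawdown 22≤23, expected return 15.6≥8.0).
Opt7: not dominated (best fees).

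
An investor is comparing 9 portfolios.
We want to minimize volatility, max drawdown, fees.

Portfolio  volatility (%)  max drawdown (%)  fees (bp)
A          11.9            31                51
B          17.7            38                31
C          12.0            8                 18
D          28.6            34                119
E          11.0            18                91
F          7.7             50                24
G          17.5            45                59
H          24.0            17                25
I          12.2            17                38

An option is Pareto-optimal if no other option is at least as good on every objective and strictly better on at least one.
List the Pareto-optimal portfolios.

A: not dominated.
B: dominated by C (volatility 12.0≤17.7, max drawdown 8≤38, fees 18≤31).
C: not dominated (best max drawdown).
D: dominated by A (volatility 11.9≤28.6, max drawdown 31≤34, fees 51≤119).
E: not dominated.
F: not dominated (best volatility).
G: dominated by A (volatility 11.9≤17.5, max drawdown 31≤45, fees 51≤59).
H: dominated by C (volatility 12.0≤24.0, max drawdown 8≤17, fees 18≤25).
I: dominated by C (volatility 12.0≤12.2, max drawdown 8≤17, fees 18≤38).

A, C, E, F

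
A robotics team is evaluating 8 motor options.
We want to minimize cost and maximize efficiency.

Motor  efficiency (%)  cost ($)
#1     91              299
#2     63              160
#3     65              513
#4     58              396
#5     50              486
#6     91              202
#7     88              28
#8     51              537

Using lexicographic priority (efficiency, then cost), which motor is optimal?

#6

First maximize efficiency: best is 91, kept {#1, #6}.
Then minimize cost: best is 202, kept {#6}.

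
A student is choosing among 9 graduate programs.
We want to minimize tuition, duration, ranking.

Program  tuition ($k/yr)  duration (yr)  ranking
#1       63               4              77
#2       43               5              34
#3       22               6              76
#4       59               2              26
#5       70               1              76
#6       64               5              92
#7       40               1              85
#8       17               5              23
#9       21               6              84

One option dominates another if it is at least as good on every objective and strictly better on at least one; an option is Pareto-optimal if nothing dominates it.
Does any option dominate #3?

Yes

#8 vs #3: tuition 17≤22, duration 5≤6, ranking 23≤76 — #8 is at least as good on every objective and strictly better on at least one, so #8 dominates #3.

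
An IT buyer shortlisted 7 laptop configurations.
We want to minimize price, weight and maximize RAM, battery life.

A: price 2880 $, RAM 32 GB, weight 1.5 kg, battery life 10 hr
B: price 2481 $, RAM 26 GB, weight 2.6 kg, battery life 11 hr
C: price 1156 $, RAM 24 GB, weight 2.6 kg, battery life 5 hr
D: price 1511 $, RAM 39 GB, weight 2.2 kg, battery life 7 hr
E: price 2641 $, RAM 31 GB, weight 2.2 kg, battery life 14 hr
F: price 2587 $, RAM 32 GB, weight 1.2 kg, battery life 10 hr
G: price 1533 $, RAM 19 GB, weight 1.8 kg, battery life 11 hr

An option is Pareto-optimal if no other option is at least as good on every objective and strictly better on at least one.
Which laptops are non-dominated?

B, C, D, E, F, G

A: dominated by F (price 2587≤2880, RAM 32≥32, weight 1.2≤1.5, battery life 10≥10).
B: not dominated.
C: not dominated (best price).
D: not dominated (best RAM).
E: not dominated (best battery life).
F: not dominated (best weight).
G: not dominated.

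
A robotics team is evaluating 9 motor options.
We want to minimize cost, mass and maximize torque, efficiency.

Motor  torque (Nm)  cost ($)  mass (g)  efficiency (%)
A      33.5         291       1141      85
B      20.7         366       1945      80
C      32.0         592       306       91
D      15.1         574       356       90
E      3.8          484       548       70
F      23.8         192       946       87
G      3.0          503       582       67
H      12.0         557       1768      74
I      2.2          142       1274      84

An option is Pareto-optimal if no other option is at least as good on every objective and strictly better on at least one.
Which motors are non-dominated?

A, C, D, E, F, I

A: not dominated (best torque).
B: dominated by A (torque 33.5≥20.7, cost 291≤366, mass 1141≤1945, efficiency 85≥80).
C: not dominated (best mass).
D: not dominated.
E: not dominated.
F: not dominated.
G: dominated by E (torque 3.8≥3.0, cost 484≤503, mass 548≤582, efficiency 70≥67).
H: dominated by A (torque 33.5≥12.0, cost 291≤557, mass 1141≤1768, efficiency 85≥74).
I: not dominated (best cost).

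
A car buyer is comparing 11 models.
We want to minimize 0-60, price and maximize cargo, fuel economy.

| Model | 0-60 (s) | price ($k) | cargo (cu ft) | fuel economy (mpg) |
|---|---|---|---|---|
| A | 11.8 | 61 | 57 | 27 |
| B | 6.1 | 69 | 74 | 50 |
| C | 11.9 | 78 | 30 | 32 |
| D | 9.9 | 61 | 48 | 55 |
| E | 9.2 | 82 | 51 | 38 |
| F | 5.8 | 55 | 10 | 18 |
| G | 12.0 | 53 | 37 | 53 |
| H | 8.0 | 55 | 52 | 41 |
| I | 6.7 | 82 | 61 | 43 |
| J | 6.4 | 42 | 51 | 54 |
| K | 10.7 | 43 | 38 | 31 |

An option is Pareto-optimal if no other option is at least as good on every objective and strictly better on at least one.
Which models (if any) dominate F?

none

A: worse on 0-60 (11.8 vs 5.8).
B: worse on 0-60 (6.1 vs 5.8).
C: worse on 0-60 (11.9 vs 5.8).
D: worse on 0-60 (9.9 vs 5.8).
E: worse on 0-60 (9.2 vs 5.8).
G: worse on 0-60 (12.0 vs 5.8).
H: worse on 0-60 (8.0 vs 5.8).
I: worse on 0-60 (6.7 vs 5.8).
J: worse on 0-60 (6.4 vs 5.8).
K: worse on 0-60 (10.7 vs 5.8).
No option dominates F.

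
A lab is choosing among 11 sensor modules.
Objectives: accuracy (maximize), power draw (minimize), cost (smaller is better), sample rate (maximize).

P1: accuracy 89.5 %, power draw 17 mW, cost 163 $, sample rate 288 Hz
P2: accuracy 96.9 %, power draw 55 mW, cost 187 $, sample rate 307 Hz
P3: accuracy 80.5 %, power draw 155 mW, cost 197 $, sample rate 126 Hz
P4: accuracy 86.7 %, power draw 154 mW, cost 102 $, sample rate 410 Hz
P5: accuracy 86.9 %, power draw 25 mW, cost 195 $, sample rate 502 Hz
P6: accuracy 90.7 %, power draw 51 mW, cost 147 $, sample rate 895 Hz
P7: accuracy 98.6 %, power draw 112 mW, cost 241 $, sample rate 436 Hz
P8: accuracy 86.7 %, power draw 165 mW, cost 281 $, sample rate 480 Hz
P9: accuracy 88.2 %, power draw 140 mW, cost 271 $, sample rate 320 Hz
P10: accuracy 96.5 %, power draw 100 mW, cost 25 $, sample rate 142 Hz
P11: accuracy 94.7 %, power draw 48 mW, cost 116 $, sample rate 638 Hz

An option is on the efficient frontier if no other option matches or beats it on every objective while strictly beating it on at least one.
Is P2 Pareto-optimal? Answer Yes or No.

P1: worse on accuracy (89.5 vs 96.9).
P3: worse on accuracy (80.5 vs 96.9).
P4: worse on accuracy (86.7 vs 96.9).
P5: worse on accuracy (86.9 vs 96.9).
P6: worse on accuracy (90.7 vs 96.9).
P7: worse on power draw (112 vs 55).
P8: worse on accuracy (86.7 vs 96.9).
P9: worse on accuracy (88.2 vs 96.9).
P10: worse on accuracy (96.5 vs 96.9).
P11: worse on accuracy (94.7 vs 96.9).
No option is at least as good as P2 on every objective and strictly better on one.

Yes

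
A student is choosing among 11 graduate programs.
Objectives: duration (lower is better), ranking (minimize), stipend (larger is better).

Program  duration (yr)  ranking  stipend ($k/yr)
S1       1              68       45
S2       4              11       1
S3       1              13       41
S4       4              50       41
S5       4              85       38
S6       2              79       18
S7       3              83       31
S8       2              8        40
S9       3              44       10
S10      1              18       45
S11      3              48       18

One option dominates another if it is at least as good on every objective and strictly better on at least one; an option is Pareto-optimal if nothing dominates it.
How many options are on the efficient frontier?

S1: dominated by S10 (duration 1≤1, ranking 18≤68, stipend 45≥45).
S2: dominated by S8 (duration 2≤4, ranking 8≤11, stipend 40≥1).
S3: not dominated.
S4: dominated by S3 (duration 1≤4, ranking 13≤50, stipend 41≥41).
S5: dominated by S1 (duration 1≤4, ranking 68≤85, stipend 45≥38).
S6: dominated by S1 (duration 1≤2, ranking 68≤79, stipend 45≥18).
S7: dominated by S1 (duration 1≤3, ranking 68≤83, stipend 45≥31).
S8: not dominated (best ranking).
S9: dominated by S3 (duration 1≤3, ranking 13≤44, stipend 41≥10).
S10: not dominated.
S11: dominated by S3 (duration 1≤3, ranking 13≤48, stipend 41≥18).
Pareto-optimal: S3, S8, S10 → 3.

3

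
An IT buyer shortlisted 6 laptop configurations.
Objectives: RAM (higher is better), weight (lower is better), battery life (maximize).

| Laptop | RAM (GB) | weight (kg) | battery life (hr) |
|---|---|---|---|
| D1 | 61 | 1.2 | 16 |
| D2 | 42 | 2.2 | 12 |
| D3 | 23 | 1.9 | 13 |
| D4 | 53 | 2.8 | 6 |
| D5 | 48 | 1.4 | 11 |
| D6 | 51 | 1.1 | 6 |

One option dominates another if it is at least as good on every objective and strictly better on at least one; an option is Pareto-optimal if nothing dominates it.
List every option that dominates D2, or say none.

D1: RAM 61≥42, weight 1.2≤2.2, battery life 16≥12 — dominates D2.
Others (D3, D4, D5, D6) are each worse than D2 on at least one objective.

D1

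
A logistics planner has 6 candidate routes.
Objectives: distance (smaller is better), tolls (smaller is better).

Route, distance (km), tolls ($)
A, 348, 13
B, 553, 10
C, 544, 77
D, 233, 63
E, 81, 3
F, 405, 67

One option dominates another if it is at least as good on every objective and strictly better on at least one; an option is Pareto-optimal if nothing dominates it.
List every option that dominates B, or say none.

E: distance 81≤553, tolls 3≤10 — dominates B.
Others (A, C, D, F) are each worse than B on at least one objective.

E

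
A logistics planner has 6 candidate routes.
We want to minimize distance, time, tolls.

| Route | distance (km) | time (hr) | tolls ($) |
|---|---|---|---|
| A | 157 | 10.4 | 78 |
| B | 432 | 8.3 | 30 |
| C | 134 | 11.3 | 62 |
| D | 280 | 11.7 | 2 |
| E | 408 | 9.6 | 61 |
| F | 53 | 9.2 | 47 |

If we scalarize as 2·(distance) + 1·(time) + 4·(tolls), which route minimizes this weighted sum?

F

A: 2·157 + 1·10.4 + 4·78 = 636.4
B: 2·432 + 1·8.3 + 4·30 = 992.3
C: 2·134 + 1·11.3 + 4·62 = 527.3
D: 2·280 + 1·11.7 + 4·2 = 579.7
E: 2·408 + 1·9.6 + 4·61 = 1069.6
F: 2·53 + 1·9.2 + 4·47 = 303.2
Lowest: F at 303.2.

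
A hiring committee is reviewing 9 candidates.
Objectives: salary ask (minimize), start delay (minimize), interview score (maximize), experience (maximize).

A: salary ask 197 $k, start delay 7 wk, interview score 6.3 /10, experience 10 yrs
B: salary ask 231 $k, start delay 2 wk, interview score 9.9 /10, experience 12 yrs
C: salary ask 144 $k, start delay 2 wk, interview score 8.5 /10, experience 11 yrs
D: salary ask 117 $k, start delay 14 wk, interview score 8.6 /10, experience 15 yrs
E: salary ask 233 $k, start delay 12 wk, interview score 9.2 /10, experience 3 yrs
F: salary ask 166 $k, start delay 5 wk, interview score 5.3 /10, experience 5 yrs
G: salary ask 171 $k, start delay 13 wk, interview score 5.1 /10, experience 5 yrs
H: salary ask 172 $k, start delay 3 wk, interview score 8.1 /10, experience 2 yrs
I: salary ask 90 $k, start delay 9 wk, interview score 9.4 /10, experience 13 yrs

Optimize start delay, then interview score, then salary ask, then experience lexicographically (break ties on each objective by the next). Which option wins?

B

First minimize start delay: best is 2, kept {B, C}.
Then maximize interview score: best is 9.9, kept {B}.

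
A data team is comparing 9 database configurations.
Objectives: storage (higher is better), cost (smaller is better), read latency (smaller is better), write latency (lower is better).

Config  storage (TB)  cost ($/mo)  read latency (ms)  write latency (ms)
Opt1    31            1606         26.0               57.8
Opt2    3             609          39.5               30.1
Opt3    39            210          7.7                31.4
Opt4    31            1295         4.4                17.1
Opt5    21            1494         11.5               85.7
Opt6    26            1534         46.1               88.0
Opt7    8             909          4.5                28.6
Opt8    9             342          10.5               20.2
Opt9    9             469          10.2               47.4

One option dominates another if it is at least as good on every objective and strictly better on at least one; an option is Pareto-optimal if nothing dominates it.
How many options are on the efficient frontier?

4

Opt1: dominated by Opt3 (storage 39≥31, cost 210≤1606, read latency 7.7≤26.0, write latency 31.4≤57.8).
Opt2: dominated by Opt8 (storage 9≥3, cost 342≤609, read latency 10.5≤39.5, write latency 20.2≤30.1).
Opt3: not dominated (best storage).
Opt4: not dominated (best read latency).
Opt5: dominated by Opt3 (storage 39≥21, cost 210≤1494, read latency 7.7≤11.5, write latency 31.4≤85.7).
Opt6: dominated by Opt3 (storage 39≥26, cost 210≤1534, read latency 7.7≤46.1, write latency 31.4≤88.0).
Opt7: not dominated.
Opt8: not dominated.
Opt9: dominated by Opt3 (storage 39≥9, cost 210≤469, read latency 7.7≤10.2, write latency 31.4≤47.4).
Pareto-optimal: Opt3, Opt4, Opt7, Opt8 → 4.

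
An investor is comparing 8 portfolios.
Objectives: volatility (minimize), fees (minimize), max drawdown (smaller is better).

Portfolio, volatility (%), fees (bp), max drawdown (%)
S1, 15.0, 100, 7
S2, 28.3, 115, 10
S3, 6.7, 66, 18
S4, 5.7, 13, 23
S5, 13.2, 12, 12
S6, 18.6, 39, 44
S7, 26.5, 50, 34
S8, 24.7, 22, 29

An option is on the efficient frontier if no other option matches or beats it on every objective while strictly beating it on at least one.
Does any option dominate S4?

No

S1: worse on volatility (15.0 vs 5.7).
S2: worse on volatility (28.3 vs 5.7).
S3: worse on volatility (6.7 vs 5.7).
S5: worse on volatility (13.2 vs 5.7).
S6: worse on volatility (18.6 vs 5.7).
S7: worse on volatility (26.5 vs 5.7).
S8: worse on volatility (24.7 vs 5.7).
No option is at least as good as S4 on every objective and strictly better on one.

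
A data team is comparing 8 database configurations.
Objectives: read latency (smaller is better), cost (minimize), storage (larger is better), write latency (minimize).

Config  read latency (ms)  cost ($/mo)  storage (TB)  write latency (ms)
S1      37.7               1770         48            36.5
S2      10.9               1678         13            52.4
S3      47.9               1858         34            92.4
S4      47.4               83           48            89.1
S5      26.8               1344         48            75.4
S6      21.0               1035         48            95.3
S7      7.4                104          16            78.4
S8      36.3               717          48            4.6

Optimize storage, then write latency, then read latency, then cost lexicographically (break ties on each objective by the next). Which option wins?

S8

First maximize storage: best is 48, kept {S1, S4, S5, S6, S8}.
Then minimize write latency: best is 4.6, kept {S8}.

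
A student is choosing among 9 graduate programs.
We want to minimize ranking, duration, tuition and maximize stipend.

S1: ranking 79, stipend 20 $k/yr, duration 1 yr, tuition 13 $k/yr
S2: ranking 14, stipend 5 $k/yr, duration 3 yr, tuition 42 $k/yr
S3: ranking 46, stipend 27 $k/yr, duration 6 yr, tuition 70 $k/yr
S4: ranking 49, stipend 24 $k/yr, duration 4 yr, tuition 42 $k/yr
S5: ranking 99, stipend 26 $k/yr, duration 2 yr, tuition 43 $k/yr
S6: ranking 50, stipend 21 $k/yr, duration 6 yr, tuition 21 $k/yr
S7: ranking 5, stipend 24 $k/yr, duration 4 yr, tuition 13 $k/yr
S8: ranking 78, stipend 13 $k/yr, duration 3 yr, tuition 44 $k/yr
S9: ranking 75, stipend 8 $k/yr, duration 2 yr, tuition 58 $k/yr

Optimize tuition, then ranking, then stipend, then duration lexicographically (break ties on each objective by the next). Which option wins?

First minimize tuition: best is 13, kept {S1, S7}.
Then minimize ranking: best is 5, kept {S7}.

S7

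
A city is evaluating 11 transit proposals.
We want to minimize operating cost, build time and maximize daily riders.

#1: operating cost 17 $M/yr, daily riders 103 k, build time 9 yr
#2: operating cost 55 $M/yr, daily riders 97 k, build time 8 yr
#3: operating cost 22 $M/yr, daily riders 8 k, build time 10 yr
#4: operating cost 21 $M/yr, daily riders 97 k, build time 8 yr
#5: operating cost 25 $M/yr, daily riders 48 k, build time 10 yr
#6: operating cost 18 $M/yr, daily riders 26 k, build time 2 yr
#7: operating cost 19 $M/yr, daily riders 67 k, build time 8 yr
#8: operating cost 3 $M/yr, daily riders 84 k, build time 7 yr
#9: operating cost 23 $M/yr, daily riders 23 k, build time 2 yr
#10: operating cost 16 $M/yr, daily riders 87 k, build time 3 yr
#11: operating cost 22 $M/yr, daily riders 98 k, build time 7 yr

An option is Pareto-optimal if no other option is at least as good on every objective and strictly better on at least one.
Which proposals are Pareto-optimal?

#1: not dominated (best daily riders).
#2: dominated by #4 (operating cost 21≤55, daily riders 97≥97, build time 8≤8).
#3: dominated by #1 (operating cost 17≤22, daily riders 103≥8, build time 9≤10).
#4: not dominated.
#5: dominated by #1 (operating cost 17≤25, daily riders 103≥48, build time 9≤10).
#6: not dominated.
#7: dominated by #8 (operating cost 3≤19, daily riders 84≥67, build time 7≤8).
#8: not dominated (best operating cost).
#9: dominated by #6 (operating cost 18≤23, daily riders 26≥23, build time 2≤2).
#10: not dominated.
#11: not dominated.

#1, #4, #6, #8, #10, #11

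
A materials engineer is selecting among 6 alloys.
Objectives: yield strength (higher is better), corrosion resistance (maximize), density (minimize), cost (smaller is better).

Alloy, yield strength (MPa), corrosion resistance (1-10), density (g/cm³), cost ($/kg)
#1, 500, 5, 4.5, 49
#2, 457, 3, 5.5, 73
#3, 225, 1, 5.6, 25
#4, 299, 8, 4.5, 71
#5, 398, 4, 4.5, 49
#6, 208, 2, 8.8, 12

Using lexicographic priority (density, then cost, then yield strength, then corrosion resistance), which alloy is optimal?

First minimize density: best is 4.5, kept {#1, #4, #5}.
Then minimize cost: best is 49, kept {#1, #5}.
Then maximize yield strength: best is 500, kept {#1}.

#1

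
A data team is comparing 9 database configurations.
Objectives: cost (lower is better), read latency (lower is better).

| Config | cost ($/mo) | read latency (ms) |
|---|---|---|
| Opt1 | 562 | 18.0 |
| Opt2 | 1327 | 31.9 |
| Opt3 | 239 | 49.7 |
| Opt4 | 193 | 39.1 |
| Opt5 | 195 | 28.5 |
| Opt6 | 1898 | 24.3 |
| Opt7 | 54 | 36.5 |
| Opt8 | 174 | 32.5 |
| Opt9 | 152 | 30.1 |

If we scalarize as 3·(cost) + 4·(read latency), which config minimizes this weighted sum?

Opt7

Opt1: 3·562 + 4·18.0 = 1758.0
Opt2: 3·1327 + 4·31.9 = 4108.6
Opt3: 3·239 + 4·49.7 = 915.8
Opt4: 3·193 + 4·39.1 = 735.4
Opt5: 3·195 + 4·28.5 = 699.0
Opt6: 3·1898 + 4·24.3 = 5791.2
Opt7: 3·54 + 4·36.5 = 308.0
Opt8: 3·174 + 4·32.5 = 652.0
Opt9: 3·152 + 4·30.1 = 576.4
Lowest: Opt7 at 308.0.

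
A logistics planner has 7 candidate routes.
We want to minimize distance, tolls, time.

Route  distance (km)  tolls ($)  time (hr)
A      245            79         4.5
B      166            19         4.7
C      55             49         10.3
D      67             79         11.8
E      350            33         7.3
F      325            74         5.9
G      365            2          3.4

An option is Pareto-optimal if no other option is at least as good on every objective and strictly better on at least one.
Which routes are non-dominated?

A, B, C, G

A: not dominated.
B: not dominated.
C: not dominated (best distance).
D: dominated by C (distance 55≤67, tolls 49≤79, time 10.3≤11.8).
E: dominated by B (distance 166≤350, tolls 19≤33, time 4.7≤7.3).
F: dominated by B (distance 166≤325, tolls 19≤74, time 4.7≤5.9).
G: not dominated (best tolls).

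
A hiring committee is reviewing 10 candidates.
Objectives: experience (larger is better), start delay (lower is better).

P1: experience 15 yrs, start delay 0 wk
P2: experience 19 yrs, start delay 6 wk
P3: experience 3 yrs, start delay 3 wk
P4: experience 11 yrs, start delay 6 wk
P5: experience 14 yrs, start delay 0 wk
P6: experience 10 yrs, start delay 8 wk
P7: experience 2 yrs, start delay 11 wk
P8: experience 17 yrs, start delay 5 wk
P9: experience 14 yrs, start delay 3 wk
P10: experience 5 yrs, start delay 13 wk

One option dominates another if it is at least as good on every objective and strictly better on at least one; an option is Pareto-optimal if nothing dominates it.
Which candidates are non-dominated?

P1: not dominated.
P2: not dominated (best experience).
P3: dominated by P1 (experience 15≥3, start delay 0≤3).
P4: dominated by P1 (experience 15≥11, start delay 0≤6).
P5: dominated by P1 (experience 15≥14, start delay 0≤0).
P6: dominated by P1 (experience 15≥10, start delay 0≤8).
P7: dominated by P1 (experience 15≥2, start delay 0≤11).
P8: not dominated.
P9: dominated by P1 (experience 15≥14, start delay 0≤3).
P10: dominated by P1 (experience 15≥5, start delay 0≤13).

P1, P2, P8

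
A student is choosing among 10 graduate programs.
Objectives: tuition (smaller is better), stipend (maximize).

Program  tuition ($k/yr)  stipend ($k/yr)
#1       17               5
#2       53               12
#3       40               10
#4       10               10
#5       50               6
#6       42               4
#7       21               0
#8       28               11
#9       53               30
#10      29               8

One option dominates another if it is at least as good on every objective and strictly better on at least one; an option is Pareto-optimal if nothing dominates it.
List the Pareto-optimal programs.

#4, #8, #9

#1: dominated by #4 (tuition 10≤17, stipend 10≥5).
#2: dominated by #9 (tuition 53≤53, stipend 30≥12).
#3: dominated by #4 (tuition 10≤40, stipend 10≥10).
#4: not dominated (best tuition).
#5: dominated by #3 (tuition 40≤50, stipend 10≥6).
#6: dominated by #1 (tuition 17≤42, stipend 5≥4).
#7: dominated by #1 (tuition 17≤21, stipend 5≥0).
#8: not dominated.
#9: not dominated (best stipend).
#10: dominated by #4 (tuition 10≤29, stipend 10≥8).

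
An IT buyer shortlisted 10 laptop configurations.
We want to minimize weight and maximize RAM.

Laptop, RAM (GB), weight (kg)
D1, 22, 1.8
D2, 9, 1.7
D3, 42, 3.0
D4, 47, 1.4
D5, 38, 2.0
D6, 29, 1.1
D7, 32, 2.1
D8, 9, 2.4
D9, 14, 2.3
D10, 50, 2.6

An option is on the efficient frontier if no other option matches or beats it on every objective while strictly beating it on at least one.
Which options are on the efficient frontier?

D1: dominated by D4 (RAM 47≥22, weight 1.4≤1.8).
D2: dominated by D4 (RAM 47≥9, weight 1.4≤1.7).
D3: dominated by D4 (RAM 47≥42, weight 1.4≤3.0).
D4: not dominated.
D5: dominated by D4 (RAM 47≥38, weight 1.4≤2.0).
D6: not dominated (best weight).
D7: dominated by D4 (RAM 47≥32, weight 1.4≤2.1).
D8: dominated by D1 (RAM 22≥9, weight 1.8≤2.4).
D9: dominated by D1 (RAM 22≥14, weight 1.8≤2.3).
D10: not dominated (best RAM).

D4, D6, D10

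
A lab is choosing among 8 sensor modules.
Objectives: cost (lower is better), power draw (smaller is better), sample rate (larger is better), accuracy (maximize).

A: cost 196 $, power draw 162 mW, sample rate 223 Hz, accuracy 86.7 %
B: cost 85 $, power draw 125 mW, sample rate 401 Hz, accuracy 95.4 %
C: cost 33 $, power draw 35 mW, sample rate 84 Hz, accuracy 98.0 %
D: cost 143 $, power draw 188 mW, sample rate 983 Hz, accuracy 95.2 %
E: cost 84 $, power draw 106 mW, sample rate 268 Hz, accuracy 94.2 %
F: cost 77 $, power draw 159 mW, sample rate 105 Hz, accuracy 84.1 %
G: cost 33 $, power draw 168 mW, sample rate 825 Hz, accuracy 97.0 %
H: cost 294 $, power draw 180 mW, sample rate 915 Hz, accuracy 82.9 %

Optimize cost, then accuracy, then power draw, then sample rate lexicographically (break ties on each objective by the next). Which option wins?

First minimize cost: best is 33, kept {C, G}.
Then maximize accuracy: best is 98.0, kept {C}.

C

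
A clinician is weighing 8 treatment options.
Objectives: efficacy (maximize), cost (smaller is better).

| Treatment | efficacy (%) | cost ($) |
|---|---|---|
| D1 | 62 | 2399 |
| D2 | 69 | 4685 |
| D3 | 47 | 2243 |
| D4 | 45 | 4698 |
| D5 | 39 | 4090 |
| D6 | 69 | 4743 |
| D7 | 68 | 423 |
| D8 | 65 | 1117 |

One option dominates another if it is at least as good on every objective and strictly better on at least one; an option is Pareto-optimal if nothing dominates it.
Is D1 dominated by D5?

No

D5 vs D1: D5 is worse on efficacy (39 vs 62), so it does not dominate D1.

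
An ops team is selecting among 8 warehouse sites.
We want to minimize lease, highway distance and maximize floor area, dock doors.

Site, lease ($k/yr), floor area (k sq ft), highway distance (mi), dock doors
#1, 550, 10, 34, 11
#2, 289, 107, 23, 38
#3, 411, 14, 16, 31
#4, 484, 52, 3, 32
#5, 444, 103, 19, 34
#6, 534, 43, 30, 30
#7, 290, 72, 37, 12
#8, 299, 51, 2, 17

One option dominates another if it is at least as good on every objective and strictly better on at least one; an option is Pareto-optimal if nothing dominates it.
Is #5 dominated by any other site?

No

#1: worse on lease (550 vs 444).
#2: worse on highway distance (23 vs 19).
#3: worse on floor area (14 vs 103).
#4: worse on lease (484 vs 444).
#6: worse on lease (534 vs 444).
#7: worse on floor area (72 vs 103).
#8: worse on floor area (51 vs 103).
No option is at least as good as #5 on every objective and strictly better on one.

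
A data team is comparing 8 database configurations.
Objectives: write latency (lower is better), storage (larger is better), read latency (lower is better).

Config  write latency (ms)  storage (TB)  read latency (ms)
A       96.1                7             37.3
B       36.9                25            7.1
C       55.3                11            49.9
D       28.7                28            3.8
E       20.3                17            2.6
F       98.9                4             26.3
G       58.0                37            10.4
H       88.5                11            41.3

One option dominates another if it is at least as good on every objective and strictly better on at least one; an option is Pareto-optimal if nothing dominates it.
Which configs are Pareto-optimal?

A: dominated by B (write latency 36.9≤96.1, storage 25≥7, read latency 7.1≤37.3).
B: dominated by D (write latency 28.7≤36.9, storage 28≥25, read latency 3.8≤7.1).
C: dominated by B (write latency 36.9≤55.3, storage 25≥11, read latency 7.1≤49.9).
D: not dominated.
E: not dominated (best write latency).
F: dominated by B (write latency 36.9≤98.9, storage 25≥4, read latency 7.1≤26.3).
G: not dominated (best storage).
H: dominated by B (write latency 36.9≤88.5, storage 25≥11, read latency 7.1≤41.3).

D, E, G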